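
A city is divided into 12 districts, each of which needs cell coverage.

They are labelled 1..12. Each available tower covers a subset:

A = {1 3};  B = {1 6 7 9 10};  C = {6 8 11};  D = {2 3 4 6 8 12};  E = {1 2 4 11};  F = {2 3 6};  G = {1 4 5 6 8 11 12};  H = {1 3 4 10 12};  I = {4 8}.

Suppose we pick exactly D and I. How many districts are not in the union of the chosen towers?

6

Union of D, I = {2, 3, 4, 6, 8, 12}.
Not covered: 1, 5, 7, 9, 10, 11 — 6 districts.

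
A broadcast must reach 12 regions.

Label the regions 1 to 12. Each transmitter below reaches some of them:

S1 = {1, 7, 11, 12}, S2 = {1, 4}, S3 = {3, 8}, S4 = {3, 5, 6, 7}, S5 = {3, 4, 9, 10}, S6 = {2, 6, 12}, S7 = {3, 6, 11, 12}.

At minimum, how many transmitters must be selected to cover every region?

S1 and S3 and S4 and S5 and S6 together: S1 ∪ S3 ∪ S4 ∪ S5 ∪ S6 = {1, 2, 3, 4, 5, 6, 7, 8, 9, 10, 11, 12} — every region is covered.
No 4 of the 7 transmitters cover everything (all 35 combinations miss at least one region), so 5 is optimal.

5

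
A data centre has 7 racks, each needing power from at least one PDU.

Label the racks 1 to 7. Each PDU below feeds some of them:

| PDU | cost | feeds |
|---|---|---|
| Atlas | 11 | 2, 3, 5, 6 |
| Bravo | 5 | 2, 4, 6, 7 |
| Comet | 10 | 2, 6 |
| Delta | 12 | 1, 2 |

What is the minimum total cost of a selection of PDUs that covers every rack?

Atlas, Bravo, Delta together cover every rack (Atlas ∪ Bravo ∪ Delta = {1, 2, 3, 4, 5, 6, 7}); total cost 11 + 5 + 12 = 28.
No covering selection has total cost below 28.

28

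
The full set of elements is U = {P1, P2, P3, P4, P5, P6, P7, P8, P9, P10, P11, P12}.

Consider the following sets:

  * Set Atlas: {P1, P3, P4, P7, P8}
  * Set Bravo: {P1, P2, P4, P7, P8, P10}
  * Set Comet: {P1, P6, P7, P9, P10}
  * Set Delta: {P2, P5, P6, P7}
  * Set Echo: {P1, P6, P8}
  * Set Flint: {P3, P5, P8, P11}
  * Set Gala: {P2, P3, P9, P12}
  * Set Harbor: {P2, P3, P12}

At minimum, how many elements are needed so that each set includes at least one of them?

3

H = {P3, P4, P6} meets every set (each contains at least one member of H), and |H| = 3.
No choice of 2 elements meets every set, so 3 is the minimum.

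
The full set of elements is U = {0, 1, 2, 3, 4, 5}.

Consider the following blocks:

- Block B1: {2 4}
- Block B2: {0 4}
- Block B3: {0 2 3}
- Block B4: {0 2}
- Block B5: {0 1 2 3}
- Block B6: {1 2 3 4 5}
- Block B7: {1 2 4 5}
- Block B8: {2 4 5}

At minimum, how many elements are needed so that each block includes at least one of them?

2

H = {0, 2} meets every block (each contains at least one member of H), and |H| = 2.
No single element lies in every block, so at least 2 are needed and 2 is optimal.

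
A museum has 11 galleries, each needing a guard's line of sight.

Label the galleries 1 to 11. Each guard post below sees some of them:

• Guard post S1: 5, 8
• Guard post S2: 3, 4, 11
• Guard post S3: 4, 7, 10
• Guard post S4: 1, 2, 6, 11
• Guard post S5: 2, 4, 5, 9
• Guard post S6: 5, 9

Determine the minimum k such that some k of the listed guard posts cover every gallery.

5

S1 and S2 and S3 and S4 and S6 together: S1 ∪ S2 ∪ S3 ∪ S4 ∪ S6 = {1, 2, 3, 4, 5, 6, 7, 8, 9, 10, 11} — every gallery is covered.
No 4 of the 6 guard posts cover everything (all 15 combinations miss at least one gallery), so 5 is optimal.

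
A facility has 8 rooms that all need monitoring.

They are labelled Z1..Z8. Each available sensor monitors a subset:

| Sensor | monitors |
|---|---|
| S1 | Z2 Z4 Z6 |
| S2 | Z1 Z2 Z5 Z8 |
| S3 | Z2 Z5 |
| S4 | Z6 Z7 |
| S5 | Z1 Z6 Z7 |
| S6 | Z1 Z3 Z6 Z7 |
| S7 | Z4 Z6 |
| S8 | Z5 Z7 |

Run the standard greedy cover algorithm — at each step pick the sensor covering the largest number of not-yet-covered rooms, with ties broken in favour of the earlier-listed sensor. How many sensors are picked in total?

Greedy: pick S2 (covers 4 new) → pick S6 (covers 3 new) → pick S1 (covers 1 new). Total picks: 3.

3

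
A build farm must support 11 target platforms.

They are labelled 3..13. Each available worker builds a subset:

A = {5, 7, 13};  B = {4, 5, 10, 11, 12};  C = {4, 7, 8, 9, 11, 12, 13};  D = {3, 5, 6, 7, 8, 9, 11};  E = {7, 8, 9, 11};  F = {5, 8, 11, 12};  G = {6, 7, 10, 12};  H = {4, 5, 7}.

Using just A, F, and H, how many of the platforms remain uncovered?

Union of A, F, H = {4, 5, 7, 8, 11, 12, 13}.
Not covered: 3, 6, 9, 10 — 4 platforms.

4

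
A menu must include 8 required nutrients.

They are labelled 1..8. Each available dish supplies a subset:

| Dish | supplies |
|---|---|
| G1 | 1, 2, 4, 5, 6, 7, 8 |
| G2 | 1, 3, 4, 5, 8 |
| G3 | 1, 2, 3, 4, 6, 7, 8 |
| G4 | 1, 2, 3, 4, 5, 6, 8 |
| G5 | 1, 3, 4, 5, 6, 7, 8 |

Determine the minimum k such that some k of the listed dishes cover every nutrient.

Take {G3, G4}. Their union is {1, 2, 3, 4, 5, 6, 7, 8}, which is all 8 nutrients.
No single dish has all 8 nutrients (the largest, G1, has 7), so 2 is optimal.

2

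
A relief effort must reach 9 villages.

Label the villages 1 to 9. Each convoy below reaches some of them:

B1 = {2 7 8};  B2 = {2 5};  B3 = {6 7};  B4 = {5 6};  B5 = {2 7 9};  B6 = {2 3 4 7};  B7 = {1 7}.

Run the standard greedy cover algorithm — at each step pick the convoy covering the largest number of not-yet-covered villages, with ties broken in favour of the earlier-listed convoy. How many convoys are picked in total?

5

Greedy: pick B6 (covers 4 new) → pick B4 (covers 2 new) → pick B1 (covers 1 new) → pick B5 (covers 1 new) → pick B7 (covers 1 new). Total picks: 5.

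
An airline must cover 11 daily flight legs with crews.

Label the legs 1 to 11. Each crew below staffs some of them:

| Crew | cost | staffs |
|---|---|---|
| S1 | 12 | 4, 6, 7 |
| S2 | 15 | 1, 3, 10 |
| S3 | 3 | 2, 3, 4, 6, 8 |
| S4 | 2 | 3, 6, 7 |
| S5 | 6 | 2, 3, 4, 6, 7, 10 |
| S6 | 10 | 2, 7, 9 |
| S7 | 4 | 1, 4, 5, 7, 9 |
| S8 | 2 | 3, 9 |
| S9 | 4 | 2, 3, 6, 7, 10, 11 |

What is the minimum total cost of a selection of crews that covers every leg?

S3, S7, S9 together cover every leg (S3 ∪ S7 ∪ S9 = {1, 2, 3, 4, 5, 6, 7, 8, 9, 10, 11}); total cost 3 + 4 + 4 = 11.
No covering selection has total cost below 11.

11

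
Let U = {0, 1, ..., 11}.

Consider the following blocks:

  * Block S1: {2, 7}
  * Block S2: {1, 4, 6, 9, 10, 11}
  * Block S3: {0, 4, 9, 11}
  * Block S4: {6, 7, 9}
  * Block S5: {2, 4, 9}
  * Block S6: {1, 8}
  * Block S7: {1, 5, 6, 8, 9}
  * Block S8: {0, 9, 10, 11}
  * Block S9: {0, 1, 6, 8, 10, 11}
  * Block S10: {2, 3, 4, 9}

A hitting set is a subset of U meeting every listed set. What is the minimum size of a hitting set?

H = {2, 8, 9} meets every block (each contains at least one member of H), and |H| = 3.
The blocks S1, S6, S8 are pairwise disjoint, so any hitting set needs a separate item for each — at least 3. Hence 3 is optimal.

3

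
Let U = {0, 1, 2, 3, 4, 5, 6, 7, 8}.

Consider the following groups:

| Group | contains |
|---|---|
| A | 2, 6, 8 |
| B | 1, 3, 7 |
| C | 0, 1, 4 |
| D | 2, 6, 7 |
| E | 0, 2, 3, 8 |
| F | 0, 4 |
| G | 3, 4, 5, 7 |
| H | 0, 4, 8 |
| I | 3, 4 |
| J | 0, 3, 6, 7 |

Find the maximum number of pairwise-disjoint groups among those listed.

3

A, B, F are pairwise disjoint (A={2,6,8}; B={1,3,7}; F={0,4}).
Every remaining group overlaps one of these, and no 4 of the listed groups are pairwise disjoint, so 3 is the maximum.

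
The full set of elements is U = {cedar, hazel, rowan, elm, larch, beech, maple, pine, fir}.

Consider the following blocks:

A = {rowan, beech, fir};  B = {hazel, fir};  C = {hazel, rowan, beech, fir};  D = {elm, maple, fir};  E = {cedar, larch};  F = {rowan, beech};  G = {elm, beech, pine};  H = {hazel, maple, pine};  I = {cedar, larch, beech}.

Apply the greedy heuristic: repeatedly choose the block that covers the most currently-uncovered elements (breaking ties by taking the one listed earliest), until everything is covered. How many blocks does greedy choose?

4

Greedy: pick C (covers 4 new) → pick D (covers 2 new) → pick E (covers 2 new) → pick G (covers 1 new). Total picks: 4.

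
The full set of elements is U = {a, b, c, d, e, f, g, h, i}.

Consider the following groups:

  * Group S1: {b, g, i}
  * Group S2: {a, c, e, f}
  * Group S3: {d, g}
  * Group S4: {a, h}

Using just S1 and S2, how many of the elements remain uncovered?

2

Union of S1, S2 = {a, b, c, e, f, g, i}.
Not covered: d, h — 2 elements.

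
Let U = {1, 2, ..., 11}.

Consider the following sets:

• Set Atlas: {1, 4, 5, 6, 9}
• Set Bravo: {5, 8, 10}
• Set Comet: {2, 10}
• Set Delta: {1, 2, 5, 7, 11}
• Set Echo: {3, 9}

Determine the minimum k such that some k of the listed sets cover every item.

Take {Atlas, Bravo, Delta, Echo}. Their union is {1, 2, 3, 4, 5, 6, 7, 8, 9, 10, 11}, which is all 11 items.
No 3 of the 5 sets cover everything (all 10 combinations miss at least one item), so 4 is optimal.

4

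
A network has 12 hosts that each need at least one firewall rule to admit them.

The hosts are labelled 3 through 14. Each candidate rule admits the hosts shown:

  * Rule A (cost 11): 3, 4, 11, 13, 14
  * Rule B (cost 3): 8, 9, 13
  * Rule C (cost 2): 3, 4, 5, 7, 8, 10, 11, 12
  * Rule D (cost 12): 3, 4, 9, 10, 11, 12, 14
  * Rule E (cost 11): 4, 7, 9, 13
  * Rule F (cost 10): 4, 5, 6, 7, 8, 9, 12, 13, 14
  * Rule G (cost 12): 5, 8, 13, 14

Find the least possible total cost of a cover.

12

C, F together cover every host (C ∪ F = {3, 4, 5, 6, 7, 8, 9, 10, 11, 12, 13, 14}); total cost 2 + 10 = 12.
The greedy pick C, B, F costs 15; no covering selection beats 12.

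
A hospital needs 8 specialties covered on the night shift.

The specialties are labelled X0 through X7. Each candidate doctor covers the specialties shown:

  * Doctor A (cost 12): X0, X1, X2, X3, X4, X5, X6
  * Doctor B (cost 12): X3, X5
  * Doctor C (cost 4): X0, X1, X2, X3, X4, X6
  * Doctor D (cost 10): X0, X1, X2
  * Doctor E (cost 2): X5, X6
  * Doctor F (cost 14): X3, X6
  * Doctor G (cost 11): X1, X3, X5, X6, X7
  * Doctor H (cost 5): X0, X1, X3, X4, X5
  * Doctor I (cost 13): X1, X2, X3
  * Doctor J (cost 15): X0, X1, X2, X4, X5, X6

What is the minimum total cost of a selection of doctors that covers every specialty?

C, G together cover every specialty (C ∪ G = {X0, X1, X2, X3, X4, X5, X6, X7}); total cost 4 + 11 = 15.
The greedy pick C, E, G costs 17; no covering selection beats 15.

15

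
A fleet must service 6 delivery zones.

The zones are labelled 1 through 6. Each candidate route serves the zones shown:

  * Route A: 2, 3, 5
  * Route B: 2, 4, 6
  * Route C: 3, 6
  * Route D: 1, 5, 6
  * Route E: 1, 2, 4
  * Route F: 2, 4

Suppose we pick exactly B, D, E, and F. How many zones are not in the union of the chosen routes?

1

Union of B, D, E, F = {1, 2, 4, 5, 6}.
Not covered: 3 — 1 zone.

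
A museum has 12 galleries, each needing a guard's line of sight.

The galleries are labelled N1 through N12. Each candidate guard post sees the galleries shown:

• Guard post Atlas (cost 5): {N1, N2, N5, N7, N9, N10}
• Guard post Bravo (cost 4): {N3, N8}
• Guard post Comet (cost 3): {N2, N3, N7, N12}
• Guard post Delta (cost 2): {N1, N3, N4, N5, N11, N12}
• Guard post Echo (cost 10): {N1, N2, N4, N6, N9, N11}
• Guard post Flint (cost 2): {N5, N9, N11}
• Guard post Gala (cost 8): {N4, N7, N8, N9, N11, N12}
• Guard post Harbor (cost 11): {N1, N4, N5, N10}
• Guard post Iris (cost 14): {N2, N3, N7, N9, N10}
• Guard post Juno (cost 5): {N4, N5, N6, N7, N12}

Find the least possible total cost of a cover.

16

Atlas, Bravo, Flint, Juno together cover every gallery (Atlas ∪ Bravo ∪ Flint ∪ Juno = {N1, N2, N3, N4, N5, N6, N7, N8, N9, N10, N11, N12}); total cost 5 + 4 + 2 + 5 = 16.
No covering selection has total cost below 16.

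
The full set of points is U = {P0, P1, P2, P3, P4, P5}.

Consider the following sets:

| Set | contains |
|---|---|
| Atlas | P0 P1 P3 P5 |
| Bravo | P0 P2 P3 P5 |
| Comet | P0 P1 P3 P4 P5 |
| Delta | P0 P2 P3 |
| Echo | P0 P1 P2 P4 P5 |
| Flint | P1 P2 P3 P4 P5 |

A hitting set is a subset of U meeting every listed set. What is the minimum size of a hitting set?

Take H = {P2, P5}. Each listed set contains at least one of these, so H is a hitting set of size 2.
No single point lies in every set, so at least 2 are needed and 2 is optimal.

2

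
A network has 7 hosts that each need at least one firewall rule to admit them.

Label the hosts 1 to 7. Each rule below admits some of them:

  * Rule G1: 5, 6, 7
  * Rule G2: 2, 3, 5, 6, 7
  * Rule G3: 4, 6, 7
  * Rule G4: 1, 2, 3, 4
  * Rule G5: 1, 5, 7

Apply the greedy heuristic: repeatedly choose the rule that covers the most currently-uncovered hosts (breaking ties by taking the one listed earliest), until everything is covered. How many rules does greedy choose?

Greedy: pick G2 (covers 5 new) → pick G4 (covers 2 new). Total picks: 2.

2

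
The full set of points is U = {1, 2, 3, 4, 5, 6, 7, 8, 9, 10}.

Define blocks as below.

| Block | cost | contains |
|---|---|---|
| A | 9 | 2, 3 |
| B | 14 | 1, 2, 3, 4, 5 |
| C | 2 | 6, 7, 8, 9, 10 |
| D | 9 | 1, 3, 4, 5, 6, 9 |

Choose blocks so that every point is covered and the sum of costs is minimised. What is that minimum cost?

16

B, C together cover every point (B ∪ C = {1, 2, 3, 4, 5, 6, 7, 8, 9, 10}); total cost 14 + 2 = 16.
The greedy pick C, D, A costs 20; no covering selection beats 16.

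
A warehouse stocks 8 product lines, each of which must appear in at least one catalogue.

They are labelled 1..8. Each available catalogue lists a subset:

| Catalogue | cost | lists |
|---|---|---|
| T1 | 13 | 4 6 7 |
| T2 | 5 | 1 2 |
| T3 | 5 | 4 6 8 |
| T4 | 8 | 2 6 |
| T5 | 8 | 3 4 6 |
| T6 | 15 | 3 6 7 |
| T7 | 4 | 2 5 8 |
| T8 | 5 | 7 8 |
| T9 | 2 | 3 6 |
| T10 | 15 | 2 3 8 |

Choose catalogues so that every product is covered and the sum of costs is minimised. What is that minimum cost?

T2, T3, T7, T8, T9 together cover every product (T2 ∪ T3 ∪ T7 ∪ T8 ∪ T9 = {1, 2, 3, 4, 5, 6, 7, 8}); total cost 5 + 5 + 4 + 5 + 2 = 21.
No covering selection has total cost below 21.

21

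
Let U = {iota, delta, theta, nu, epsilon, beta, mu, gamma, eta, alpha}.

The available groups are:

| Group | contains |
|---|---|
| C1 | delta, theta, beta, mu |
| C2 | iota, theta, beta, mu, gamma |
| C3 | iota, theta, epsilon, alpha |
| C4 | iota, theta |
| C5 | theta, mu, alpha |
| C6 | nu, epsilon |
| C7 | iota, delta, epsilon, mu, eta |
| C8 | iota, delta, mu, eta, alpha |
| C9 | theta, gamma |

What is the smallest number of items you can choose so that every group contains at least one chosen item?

Take H = {theta, epsilon, alpha}. Each listed group contains at least one of these, so H is a hitting set of size 3.
The groups C6, C8, C9 are pairwise disjoint, so any hitting set needs a separate item for each — at least 3. Hence 3 is optimal.

3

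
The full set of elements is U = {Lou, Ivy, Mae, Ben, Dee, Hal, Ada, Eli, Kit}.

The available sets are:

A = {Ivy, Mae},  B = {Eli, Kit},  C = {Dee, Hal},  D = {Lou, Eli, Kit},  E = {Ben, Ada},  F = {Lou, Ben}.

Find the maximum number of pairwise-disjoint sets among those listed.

A, B, C, F are pairwise disjoint (A={Ivy,Mae}; B={Eli,Kit}; C={Dee,Hal}; F={Lou,Ben}).
Every remaining set overlaps one of these, and no 5 of the listed sets are pairwise disjoint, so 4 is the maximum.

4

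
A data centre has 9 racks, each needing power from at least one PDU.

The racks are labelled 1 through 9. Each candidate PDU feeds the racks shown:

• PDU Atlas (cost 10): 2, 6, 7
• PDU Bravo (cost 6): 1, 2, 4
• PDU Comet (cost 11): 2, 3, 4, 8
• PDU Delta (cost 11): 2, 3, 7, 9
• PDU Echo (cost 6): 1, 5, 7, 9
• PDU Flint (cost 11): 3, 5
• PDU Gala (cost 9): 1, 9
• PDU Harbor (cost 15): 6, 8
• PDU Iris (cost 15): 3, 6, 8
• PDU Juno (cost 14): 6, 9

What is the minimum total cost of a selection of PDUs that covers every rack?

27

Atlas, Comet, Echo together cover every rack (Atlas ∪ Comet ∪ Echo = {1, 2, 3, 4, 5, 6, 7, 8, 9}); total cost 10 + 11 + 6 = 27.
No covering selection has total cost below 27.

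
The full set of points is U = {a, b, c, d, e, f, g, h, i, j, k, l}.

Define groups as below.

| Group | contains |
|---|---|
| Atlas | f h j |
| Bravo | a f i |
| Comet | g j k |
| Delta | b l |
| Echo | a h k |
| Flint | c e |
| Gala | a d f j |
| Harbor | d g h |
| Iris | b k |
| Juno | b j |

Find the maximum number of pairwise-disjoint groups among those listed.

Bravo, Flint, Harbor, Juno are pairwise disjoint (Bravo={a,f,i}; Flint={c,e}; Harbor={d,g,h}; Juno={b,j}).
Every remaining group overlaps one of these, and no 5 of the listed groups are pairwise disjoint, so 4 is the maximum.

4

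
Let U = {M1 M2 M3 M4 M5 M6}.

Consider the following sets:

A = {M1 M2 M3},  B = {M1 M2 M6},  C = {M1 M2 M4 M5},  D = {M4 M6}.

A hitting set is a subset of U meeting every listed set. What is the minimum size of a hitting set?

2

The 2 items {M1, M4} hit every set.
The sets A, D are pairwise disjoint, so any hitting set needs a separate item for each — at least 2. Hence 2 is optimal.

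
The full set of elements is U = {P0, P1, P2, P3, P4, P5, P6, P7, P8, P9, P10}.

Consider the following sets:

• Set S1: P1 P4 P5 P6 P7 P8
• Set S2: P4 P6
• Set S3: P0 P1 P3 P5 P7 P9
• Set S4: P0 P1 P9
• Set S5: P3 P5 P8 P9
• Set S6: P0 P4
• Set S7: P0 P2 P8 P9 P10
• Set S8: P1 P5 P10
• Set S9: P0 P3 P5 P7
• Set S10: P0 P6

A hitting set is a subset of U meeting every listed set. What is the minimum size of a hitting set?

The 3 elements {P0, P5, P6} hit every set.
No choice of 2 elements meets every set, so 3 is the minimum.

3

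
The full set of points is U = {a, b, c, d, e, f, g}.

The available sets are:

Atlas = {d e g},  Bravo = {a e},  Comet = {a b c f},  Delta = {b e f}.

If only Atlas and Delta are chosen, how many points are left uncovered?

Union of Atlas, Delta = {b, d, e, f, g}.
Not covered: a, c — 2 points.

2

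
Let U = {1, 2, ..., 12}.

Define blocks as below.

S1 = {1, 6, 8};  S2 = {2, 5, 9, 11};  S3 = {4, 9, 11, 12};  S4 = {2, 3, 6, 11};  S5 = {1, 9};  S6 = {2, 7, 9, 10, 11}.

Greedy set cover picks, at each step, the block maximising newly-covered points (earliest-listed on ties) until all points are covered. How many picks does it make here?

5

Greedy: pick S6 (covers 5 new) → pick S1 (covers 3 new) → pick S3 (covers 2 new) → pick S2 (covers 1 new) → pick S4 (covers 1 new). Total picks: 5.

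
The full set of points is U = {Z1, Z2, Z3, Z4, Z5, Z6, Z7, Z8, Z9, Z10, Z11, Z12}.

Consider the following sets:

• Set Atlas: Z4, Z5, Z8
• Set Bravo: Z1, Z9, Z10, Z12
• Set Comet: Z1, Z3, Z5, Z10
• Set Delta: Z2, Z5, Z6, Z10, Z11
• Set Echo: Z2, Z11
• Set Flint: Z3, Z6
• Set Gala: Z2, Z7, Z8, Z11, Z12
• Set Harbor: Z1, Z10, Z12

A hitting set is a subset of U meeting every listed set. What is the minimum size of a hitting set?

H = {Z1, Z5, Z6, Z11} meets every set (each contains at least one member of H), and |H| = 4.
The sets Atlas, Bravo, Echo, Flint are pairwise disjoint, so any hitting set needs a separate point for each — at least 4. Hence 4 is optimal.

4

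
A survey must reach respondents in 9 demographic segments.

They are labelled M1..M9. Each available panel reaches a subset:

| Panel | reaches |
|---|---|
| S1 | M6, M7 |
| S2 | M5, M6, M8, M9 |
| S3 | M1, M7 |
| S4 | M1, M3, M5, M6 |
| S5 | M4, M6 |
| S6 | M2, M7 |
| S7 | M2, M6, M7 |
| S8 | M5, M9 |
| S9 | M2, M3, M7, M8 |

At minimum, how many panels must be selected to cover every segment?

S2 and S4 and S5 and S6 together: S2 ∪ S4 ∪ S5 ∪ S6 = {M1, M2, M3, M4, M5, M6, M7, M8, M9} — every segment is covered.
No 3 of the 9 panels cover everything (all 84 combinations miss at least one segment), so 4 is optimal.

4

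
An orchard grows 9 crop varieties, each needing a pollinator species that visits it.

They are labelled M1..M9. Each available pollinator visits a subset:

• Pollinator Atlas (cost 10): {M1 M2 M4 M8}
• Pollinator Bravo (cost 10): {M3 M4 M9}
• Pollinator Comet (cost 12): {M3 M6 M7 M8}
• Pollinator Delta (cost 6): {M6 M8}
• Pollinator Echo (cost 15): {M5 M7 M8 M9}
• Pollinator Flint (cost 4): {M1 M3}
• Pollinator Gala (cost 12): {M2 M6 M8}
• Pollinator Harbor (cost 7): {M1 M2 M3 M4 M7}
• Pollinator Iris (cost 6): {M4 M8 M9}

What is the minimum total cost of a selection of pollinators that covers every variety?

Delta, Echo, Harbor together cover every variety (Delta ∪ Echo ∪ Harbor = {M1, M2, M3, M4, M5, M6, M7, M8, M9}); total cost 6 + 15 + 7 = 28.
The greedy pick Harbor, Delta, Iris, Echo costs 34; no covering selection beats 28.

28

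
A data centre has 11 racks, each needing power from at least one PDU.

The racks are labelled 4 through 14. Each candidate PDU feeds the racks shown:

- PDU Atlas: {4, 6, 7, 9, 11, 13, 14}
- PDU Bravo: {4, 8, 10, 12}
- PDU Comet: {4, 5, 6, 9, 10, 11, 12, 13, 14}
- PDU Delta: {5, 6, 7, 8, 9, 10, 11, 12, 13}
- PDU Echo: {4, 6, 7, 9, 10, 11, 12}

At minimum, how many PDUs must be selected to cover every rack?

Atlas and Delta together: Atlas ∪ Delta = {4, 5, 6, 7, 8, 9, 10, 11, 12, 13, 14} — every rack is covered.
No single PDU has all 11 racks (the largest, Comet, has 9), so 2 is optimal.

2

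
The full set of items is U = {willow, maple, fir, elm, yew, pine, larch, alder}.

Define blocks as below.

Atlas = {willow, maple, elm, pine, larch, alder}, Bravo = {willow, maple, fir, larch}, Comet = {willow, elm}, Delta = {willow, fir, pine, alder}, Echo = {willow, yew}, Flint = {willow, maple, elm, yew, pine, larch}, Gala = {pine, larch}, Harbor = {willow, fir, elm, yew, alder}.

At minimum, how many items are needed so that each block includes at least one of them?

2

H = {willow, pine} meets every block (each contains at least one member of H), and |H| = 2.
The blocks Gala, Harbor are pairwise disjoint, so any hitting set needs a separate item for each — at least 2. Hence 2 is optimal.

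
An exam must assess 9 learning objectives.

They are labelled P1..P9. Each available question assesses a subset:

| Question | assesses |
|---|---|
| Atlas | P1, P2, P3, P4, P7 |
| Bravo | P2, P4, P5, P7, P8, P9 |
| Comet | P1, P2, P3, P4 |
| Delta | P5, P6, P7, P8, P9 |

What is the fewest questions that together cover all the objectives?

2

Comet and Delta together: Comet ∪ Delta = {P1, P2, P3, P4, P5, P6, P7, P8, P9} — every objective is covered.
No single question has all 9 objectives (the largest, Bravo, has 6), so 2 is optimal.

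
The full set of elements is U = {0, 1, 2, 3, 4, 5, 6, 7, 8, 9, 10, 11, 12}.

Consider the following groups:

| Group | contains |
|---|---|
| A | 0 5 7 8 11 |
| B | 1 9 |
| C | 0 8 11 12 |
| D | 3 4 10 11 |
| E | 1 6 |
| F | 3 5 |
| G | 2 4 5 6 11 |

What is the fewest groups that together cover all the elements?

5

A and B and C and D and G together: A ∪ B ∪ C ∪ D ∪ G = {0, 1, 2, 3, 4, 5, 6, 7, 8, 9, 10, 11, 12} — every element is covered.
No 4 of the 7 groups cover everything (all 35 combinations miss at least one element), so 5 is optimal.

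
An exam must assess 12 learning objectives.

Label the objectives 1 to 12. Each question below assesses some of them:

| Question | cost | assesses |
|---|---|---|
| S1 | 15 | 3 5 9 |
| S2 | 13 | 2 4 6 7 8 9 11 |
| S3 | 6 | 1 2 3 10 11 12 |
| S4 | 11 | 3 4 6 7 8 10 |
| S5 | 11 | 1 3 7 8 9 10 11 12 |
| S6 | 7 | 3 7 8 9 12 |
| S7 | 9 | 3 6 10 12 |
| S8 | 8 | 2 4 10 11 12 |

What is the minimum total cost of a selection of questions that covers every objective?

S1, S3, S4 together cover every objective (S1 ∪ S3 ∪ S4 = {1, 2, 3, 4, 5, 6, 7, 8, 9, 10, 11, 12}); total cost 15 + 6 + 11 = 32.
The greedy pick S3, S6, S4, S1 costs 39; no covering selection beats 32.

32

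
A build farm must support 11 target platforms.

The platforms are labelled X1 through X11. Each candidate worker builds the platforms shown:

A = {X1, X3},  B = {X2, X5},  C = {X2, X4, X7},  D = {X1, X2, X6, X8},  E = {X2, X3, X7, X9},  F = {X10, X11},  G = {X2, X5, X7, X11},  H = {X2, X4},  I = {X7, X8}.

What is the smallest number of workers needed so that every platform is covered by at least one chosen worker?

5

Take {C, D, E, F, G}. Their union is {X1, X2, X3, X4, X5, X6, X7, X8, X9, X10, X11}, which is all 11 platforms.
No 4 of the 9 workers cover everything (all 126 combinations miss at least one platform), so 5 is optimal.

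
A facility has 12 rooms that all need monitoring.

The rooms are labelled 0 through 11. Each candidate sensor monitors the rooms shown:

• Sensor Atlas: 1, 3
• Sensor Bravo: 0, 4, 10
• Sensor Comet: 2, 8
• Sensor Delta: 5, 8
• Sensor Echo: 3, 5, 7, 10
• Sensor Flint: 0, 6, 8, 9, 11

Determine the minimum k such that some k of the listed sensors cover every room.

5

Atlas and Bravo and Comet and Echo and Flint together: Atlas ∪ Bravo ∪ Comet ∪ Echo ∪ Flint = {0, 1, 2, 3, 4, 5, 6, 7, 8, 9, 10, 11} — every room is covered.
No 4 of the 6 sensors cover everything (all 15 combinations miss at least one room), so 5 is optimal.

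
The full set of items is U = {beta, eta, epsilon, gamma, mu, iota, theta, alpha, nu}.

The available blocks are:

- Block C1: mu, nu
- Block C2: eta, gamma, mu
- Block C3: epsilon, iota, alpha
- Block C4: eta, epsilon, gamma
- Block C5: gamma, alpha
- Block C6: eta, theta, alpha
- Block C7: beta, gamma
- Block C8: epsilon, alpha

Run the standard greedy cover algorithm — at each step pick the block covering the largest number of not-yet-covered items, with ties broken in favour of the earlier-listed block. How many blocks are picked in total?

Greedy: pick C2 (covers 3 new) → pick C3 (covers 3 new) → pick C1 (covers 1 new) → pick C6 (covers 1 new) → pick C7 (covers 1 new). Total picks: 5.
(The true minimum cover uses only 4 blocks, so greedy is not optimal here.)

5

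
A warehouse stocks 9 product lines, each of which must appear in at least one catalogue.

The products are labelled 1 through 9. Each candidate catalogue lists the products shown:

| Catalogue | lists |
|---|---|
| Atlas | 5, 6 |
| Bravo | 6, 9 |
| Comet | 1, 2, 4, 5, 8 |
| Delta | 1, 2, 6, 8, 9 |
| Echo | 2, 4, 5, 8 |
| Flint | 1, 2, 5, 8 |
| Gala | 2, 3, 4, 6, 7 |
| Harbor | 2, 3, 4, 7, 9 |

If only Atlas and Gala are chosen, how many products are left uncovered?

3

Union of Atlas, Gala = {2, 3, 4, 5, 6, 7}.
Not covered: 1, 8, 9 — 3 products.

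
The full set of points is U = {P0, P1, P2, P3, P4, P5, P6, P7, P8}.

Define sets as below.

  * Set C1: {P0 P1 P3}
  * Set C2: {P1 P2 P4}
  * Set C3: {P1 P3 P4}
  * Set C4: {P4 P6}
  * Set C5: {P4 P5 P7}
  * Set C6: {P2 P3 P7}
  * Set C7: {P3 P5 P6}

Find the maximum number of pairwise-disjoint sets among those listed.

2

C2, C7 are pairwise disjoint (C2={P1,P2,P4}; C7={P3,P5,P6}).
Every remaining set overlaps one of these, and no 3 of the listed sets are pairwise disjoint, so 2 is the maximum.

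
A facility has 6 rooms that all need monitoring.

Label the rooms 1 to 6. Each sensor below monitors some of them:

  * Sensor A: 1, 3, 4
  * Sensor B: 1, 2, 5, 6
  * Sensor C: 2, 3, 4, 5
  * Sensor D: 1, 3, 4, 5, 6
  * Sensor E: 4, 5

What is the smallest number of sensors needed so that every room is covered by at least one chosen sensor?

2

A and B together: A ∪ B = {1, 2, 3, 4, 5, 6} — every room is covered.
No single sensor has all 6 rooms (the largest, D, has 5), so 2 is optimal.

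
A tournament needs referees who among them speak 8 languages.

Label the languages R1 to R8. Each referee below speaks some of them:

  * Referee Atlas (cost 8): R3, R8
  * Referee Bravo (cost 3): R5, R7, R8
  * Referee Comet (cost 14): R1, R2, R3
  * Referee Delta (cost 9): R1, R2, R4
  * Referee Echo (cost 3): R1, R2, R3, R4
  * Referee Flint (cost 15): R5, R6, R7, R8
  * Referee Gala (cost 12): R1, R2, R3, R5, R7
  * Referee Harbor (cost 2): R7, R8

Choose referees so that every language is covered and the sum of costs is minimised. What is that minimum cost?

Echo, Flint together cover every language (Echo ∪ Flint = {R1, R2, R3, R4, R5, R6, R7, R8}); total cost 3 + 15 = 18.
The greedy pick Echo, Bravo, Flint costs 21; no covering selection beats 18.

18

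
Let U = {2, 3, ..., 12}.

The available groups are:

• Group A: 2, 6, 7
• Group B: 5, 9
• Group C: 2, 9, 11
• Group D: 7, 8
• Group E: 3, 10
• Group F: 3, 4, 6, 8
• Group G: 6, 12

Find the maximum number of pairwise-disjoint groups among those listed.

4

C, D, E, G are pairwise disjoint (C={2,9,11}; D={7,8}; E={3,10}; G={6,12}).
Every remaining group overlaps one of these, and no 5 of the listed groups are pairwise disjoint, so 4 is the maximum.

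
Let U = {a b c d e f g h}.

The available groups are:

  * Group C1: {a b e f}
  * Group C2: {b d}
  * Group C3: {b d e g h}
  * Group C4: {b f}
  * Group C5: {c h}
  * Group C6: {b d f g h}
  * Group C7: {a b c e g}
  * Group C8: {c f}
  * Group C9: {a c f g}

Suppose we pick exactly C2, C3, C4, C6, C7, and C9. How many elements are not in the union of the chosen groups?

Union of C2, C3, C4, C6, C7, C9 = {a, b, c, d, e, f, g, h} — that's every element, so 0 are uncovered.

0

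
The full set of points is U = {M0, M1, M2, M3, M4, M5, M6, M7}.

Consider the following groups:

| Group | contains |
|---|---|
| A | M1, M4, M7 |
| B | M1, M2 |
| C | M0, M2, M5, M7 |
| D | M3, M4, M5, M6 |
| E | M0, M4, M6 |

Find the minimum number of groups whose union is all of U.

3

Take {B, C, D}. Their union is {M0, M1, M2, M3, M4, M5, M6, M7}, which is all 8 points.
Only D contains M3, so D is forced; the remaining 4 points need at least 2 more groups (each remaining group adds at most 3) — so at least 3 groups are needed, and 3 is optimal.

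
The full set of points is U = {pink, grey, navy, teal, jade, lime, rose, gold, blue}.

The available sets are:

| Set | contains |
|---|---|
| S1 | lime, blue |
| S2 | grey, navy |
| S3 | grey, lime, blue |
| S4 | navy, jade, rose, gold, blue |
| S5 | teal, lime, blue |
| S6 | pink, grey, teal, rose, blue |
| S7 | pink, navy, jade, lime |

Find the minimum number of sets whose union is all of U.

3

Take {S4, S6, S7}. Their union is {pink, grey, navy, teal, jade, lime, rose, gold, blue}, which is all 9 points.
Only S4 contains gold, so S4 is forced; the remaining 4 points need at least 2 more sets (each remaining set adds at most 3) — so at least 3 sets are needed, and 3 is optimal.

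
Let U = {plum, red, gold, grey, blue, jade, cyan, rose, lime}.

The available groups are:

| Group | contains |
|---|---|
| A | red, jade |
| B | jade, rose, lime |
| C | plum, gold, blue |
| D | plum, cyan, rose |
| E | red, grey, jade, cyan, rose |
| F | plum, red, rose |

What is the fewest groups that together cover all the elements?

B, C, and E cover everything between them: the union {plum, red, gold, grey, blue, jade, cyan, rose, lime} is all of U.
Only C contains gold, so C is forced; the remaining 6 elements need at least 2 more groups (each remaining group adds at most 5) — so at least 3 groups are needed, and 3 is optimal.

3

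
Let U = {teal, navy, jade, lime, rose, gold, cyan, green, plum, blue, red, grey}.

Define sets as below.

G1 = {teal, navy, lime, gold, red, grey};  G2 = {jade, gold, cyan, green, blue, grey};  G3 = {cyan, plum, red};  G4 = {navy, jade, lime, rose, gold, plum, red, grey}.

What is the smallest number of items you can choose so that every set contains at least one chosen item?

2

The 2 items {plum, grey} hit every set.
No single item lies in every set, so at least 2 are needed and 2 is optimal.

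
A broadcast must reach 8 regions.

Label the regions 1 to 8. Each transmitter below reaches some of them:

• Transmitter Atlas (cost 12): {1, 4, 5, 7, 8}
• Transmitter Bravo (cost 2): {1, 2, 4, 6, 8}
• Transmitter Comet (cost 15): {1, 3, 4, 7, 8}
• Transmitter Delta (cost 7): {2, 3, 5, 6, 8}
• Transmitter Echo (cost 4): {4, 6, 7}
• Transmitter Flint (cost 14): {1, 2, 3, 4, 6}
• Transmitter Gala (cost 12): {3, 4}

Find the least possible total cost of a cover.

13

Bravo, Delta, Echo together cover every region (Bravo ∪ Delta ∪ Echo = {1, 2, 3, 4, 5, 6, 7, 8}); total cost 2 + 7 + 4 = 13.
No covering selection has total cost below 13.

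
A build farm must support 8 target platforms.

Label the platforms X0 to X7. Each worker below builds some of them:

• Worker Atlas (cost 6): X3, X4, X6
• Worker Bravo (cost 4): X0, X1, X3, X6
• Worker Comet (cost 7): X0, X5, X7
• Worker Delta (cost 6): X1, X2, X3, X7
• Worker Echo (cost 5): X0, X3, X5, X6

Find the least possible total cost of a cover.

17

Atlas, Delta, Echo together cover every platform (Atlas ∪ Delta ∪ Echo = {X0, X1, X2, X3, X4, X5, X6, X7}); total cost 6 + 6 + 5 = 17.
The greedy pick Bravo, Delta, Echo, Atlas costs 21; no covering selection beats 17.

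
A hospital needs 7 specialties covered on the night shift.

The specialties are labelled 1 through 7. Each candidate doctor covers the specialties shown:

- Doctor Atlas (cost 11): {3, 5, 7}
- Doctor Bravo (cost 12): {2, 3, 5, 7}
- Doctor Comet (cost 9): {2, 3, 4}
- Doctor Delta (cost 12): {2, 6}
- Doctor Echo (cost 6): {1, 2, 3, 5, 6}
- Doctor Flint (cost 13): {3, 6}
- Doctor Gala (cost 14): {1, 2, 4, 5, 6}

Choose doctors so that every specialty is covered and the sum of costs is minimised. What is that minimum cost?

25

Atlas, Gala together cover every specialty (Atlas ∪ Gala = {1, 2, 3, 4, 5, 6, 7}); total cost 11 + 14 = 25.
The greedy pick Echo, Comet, Atlas costs 26; no covering selection beats 25.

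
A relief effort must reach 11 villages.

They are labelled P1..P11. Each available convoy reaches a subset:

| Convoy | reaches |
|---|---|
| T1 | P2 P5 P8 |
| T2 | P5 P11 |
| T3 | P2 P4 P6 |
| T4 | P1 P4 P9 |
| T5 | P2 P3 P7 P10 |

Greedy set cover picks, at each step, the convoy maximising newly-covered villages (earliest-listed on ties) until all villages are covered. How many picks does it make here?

5

Greedy: pick T5 (covers 4 new) → pick T4 (covers 3 new) → pick T1 (covers 2 new) → pick T2 (covers 1 new) → pick T3 (covers 1 new). Total picks: 5.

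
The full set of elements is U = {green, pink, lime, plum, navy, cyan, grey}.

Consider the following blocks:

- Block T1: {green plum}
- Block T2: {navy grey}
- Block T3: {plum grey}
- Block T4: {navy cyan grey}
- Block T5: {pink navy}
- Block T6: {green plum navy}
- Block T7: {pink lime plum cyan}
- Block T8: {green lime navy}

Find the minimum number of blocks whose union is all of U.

3

T1 and T4 and T7 together: T1 ∪ T4 ∪ T7 = {green, pink, lime, plum, navy, cyan, grey} — every element is covered.
No 2 of the 8 blocks cover everything (all 28 combinations miss at least one element), so 3 is optimal.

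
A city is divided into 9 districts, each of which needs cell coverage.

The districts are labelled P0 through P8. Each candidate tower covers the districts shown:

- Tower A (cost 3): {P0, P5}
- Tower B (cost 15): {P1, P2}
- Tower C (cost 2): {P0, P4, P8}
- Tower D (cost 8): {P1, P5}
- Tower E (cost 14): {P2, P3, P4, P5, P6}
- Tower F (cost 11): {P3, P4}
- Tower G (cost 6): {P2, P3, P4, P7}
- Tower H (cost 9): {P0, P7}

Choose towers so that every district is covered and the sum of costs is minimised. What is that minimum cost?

30

C, D, E, G together cover every district (C ∪ D ∪ E ∪ G = {P0, P1, P2, P3, P4, P5, P6, P7, P8}); total cost 2 + 8 + 14 + 6 = 30.
The greedy pick C, G, A, D, E costs 33; no covering selection beats 30.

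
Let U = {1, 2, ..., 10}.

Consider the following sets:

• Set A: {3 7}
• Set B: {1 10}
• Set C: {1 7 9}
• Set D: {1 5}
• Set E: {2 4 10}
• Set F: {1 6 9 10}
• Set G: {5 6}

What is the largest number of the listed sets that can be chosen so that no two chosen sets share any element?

3

A, B, G are pairwise disjoint (A={3,7}; B={1,10}; G={5,6}).
Every remaining set overlaps one of these, and no 4 of the listed sets are pairwise disjoint, so 3 is the maximum.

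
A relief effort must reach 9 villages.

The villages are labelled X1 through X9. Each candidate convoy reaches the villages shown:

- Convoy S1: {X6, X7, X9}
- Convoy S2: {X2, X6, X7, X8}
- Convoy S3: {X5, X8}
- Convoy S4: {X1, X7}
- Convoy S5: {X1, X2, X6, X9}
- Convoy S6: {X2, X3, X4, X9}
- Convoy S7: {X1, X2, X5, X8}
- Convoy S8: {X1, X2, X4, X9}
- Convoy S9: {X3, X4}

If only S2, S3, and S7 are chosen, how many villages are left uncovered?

Union of S2, S3, S7 = {X1, X2, X5, X6, X7, X8}.
Not covered: X3, X4, X9 — 3 villages.

3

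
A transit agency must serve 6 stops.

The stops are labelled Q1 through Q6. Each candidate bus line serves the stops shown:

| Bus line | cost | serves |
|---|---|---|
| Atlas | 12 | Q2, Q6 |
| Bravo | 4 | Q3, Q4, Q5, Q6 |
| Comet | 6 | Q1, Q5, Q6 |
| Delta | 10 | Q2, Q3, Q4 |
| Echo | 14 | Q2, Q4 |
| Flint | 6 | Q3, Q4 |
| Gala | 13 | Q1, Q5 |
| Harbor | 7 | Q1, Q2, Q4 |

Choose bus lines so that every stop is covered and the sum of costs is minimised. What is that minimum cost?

Bravo, Harbor together cover every stop (Bravo ∪ Harbor = {Q1, Q2, Q3, Q4, Q5, Q6}); total cost 4 + 7 = 11.
No covering selection has total cost below 11.

11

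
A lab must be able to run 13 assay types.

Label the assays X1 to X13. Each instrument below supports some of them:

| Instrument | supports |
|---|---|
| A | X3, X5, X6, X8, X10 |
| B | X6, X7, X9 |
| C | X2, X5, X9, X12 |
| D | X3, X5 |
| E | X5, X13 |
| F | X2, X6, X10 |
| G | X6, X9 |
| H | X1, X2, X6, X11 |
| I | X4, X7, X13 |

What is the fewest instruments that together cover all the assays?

A and C and H and I together: A ∪ C ∪ H ∪ I = {X1, X2, X3, X4, X5, X6, X7, X8, X9, X10, X11, X12, X13} — every assay is covered.
Only H contains X1, so H is forced; the remaining 9 assays need at least 3 more instruments (each remaining instrument adds at most 4) — so at least 4 instruments are needed, and 4 is optimal.

4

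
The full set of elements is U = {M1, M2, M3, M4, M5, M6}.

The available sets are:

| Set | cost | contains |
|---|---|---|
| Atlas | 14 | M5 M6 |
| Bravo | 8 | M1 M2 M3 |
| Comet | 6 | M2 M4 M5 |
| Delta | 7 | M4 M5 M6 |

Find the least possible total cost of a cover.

15

Bravo, Delta together cover every element (Bravo ∪ Delta = {M1, M2, M3, M4, M5, M6}); total cost 8 + 7 = 15.
The greedy pick Comet, Bravo, Delta costs 21; no covering selection beats 15.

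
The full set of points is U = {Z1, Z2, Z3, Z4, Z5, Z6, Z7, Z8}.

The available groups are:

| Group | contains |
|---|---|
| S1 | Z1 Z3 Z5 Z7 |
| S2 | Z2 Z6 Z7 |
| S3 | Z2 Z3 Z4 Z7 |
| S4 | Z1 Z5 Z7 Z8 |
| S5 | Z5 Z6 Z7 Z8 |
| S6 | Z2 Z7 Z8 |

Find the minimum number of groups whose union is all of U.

S1 and S3 and S5 together: S1 ∪ S3 ∪ S5 = {Z1, Z2, Z3, Z4, Z5, Z6, Z7, Z8} — every point is covered.
Only S3 contains Z4, so S3 is forced; the remaining 4 points need at least 2 more groups (each remaining group adds at most 3) — so at least 3 groups are needed, and 3 is optimal.

3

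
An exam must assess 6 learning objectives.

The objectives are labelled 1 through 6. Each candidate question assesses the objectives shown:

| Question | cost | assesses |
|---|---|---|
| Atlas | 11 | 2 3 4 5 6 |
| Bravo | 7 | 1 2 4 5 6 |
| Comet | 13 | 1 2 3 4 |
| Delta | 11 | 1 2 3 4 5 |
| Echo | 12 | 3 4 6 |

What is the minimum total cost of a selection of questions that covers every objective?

Atlas, Bravo together cover every objective (Atlas ∪ Bravo = {1, 2, 3, 4, 5, 6}); total cost 11 + 7 = 18.
No covering selection has total cost below 18.

18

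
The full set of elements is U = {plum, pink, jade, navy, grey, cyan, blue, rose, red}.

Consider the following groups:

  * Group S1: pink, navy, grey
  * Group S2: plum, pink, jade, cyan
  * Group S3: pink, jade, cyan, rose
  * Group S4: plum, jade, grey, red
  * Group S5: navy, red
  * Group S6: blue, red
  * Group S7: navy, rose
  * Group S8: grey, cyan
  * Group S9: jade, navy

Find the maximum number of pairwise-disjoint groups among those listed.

3

S2, S6, S7 are pairwise disjoint (S2={plum,pink,jade,cyan}; S6={blue,red}; S7={navy,rose}).
Every remaining group overlaps one of these, and no 4 of the listed groups are pairwise disjoint, so 3 is the maximum.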